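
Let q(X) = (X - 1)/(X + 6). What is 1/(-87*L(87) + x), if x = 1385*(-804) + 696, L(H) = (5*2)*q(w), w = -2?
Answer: -2/2224383 ≈ -8.9913e-7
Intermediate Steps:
q(X) = (-1 + X)/(6 + X)
L(H) = -15/2 (L(H) = (5*2)*((-1 - 2)/(6 - 2)) = 10*(-3/4) = 10*((¼)*(-3)) = 10*(-¾) = -15/2)
x = -1112844 (x = -1113540 + 696 = -1112844)
1/(-87*L(87) + x) = 1/(-87*(-15/2) - 1112844) = 1/(1305/2 - 1112844) = 1/(-2224383/2) = -2/2224383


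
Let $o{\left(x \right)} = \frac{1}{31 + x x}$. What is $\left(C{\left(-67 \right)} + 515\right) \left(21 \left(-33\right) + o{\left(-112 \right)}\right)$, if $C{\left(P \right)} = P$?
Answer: $- \frac{3904084352}{12575} \approx -3.1046 \cdot 10^{5}$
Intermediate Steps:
$o{\left(x \right)} = \frac{1}{31 + x^{2}}$
$\left(C{\left(-67 \right)} + 515\right) \left(21 \left(-33\right) + o{\left(-112 \right)}\right) = \left(-67 + 515\right) \left(21 \left(-33\right) + \frac{1}{31 + \left(-112\right)^{2}}\right) = 448 \left(-693 + \frac{1}{31 + 12544}\right) = 448 \left(-693 + \frac{1}{12575}\right) = 448 \left(- \frac{8714474}{12575}\right) = - \frac{3904084352}{12575}$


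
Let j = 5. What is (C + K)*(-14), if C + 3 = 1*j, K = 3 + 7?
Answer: -168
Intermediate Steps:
K = 10
C = 2 (C = -3 + 1*5 = -3 + 5 = 2)
(C + K)*(-14) = (2 + 10)*(-14) = 12*(-14) = -168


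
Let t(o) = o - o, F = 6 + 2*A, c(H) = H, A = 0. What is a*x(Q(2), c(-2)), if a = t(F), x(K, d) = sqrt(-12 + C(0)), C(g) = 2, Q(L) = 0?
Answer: 0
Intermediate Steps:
F = 6 (F = 6 + 2*0 = 6 + 0 = 6)
t(o) = 0
x(K, d) = I*sqrt(10) (x(K, d) = sqrt(-12 + 2) = sqrt(-10) = I*sqrt(10))
a = 0
a*x(Q(2), c(-2)) = 0*(I*sqrt(10)) = 0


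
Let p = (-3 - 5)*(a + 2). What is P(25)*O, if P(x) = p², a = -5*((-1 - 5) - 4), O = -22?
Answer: -3807232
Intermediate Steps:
a = 50 (a = -5*(-6 - 4) = -5*(-10) = 50)
p = -416 (p = (-3 - 5)*(50 + 2) = -8*52 = -416)
P(x) = 173056 (P(x) = (-416)² = 173056)
P(25)*O = 173056*(-22) = -3807232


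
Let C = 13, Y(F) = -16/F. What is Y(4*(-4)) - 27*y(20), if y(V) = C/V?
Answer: -331/20 ≈ -16.550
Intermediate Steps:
y(V) = 13/V
Y(4*(-4)) - 27*y(20) = -16/(4*(-4)) - 351/20 = -16/(-16) - 351/20 = -16*(-1/16) - 27*13/20 = 1 - 351/20 = -331/20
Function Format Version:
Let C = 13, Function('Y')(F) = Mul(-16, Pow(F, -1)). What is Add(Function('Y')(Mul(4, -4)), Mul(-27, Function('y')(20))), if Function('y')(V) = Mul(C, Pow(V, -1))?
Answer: Rational(-331, 20) ≈ -16.550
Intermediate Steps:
Function('y')(V) = Mul(13, Pow(V, -1))
Add(Function('Y')(Mul(4, -4)), Mul(-27, Function('y')(20))) = Add(Mul(-16, Pow(Mul(4, -4), -1)), Mul(-27, Mul(13, Pow(20, -1)))) = Add(Mul(-16, Pow(-16, -1)), Mul(-27, Mul(13, Rational(1, 20)))) = Add(Mul(-16, Rational(-1, 16)), Mul(-27, Rational(13, 20))) = Add(1, Rational(-351, 20)) = Rational(-331, 20)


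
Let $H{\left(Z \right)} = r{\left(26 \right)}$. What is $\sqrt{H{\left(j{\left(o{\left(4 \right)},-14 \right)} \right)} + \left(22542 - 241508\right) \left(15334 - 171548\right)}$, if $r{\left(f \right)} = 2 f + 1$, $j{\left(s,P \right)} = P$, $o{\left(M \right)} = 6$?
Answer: $\sqrt{34205554777} \approx 1.8495 \cdot 10^{5}$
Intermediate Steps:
$r{\left(f \right)} = 1 + 2 f$
$H{\left(Z \right)} = 53$ ($H{\left(Z \right)} = 1 + 2 \cdot 26 = 1 + 52 = 53$)
$\sqrt{H{\left(j{\left(o{\left(4 \right)},-14 \right)} \right)} + \left(22542 - 241508\right) \left(15334 - 171548\right)} = \sqrt{53 + \left(22542 - 241508\right) \left(15334 - 171548\right)} = \sqrt{53 - -34205554724} = \sqrt{53 + 34205554724} = \sqrt{34205554777}$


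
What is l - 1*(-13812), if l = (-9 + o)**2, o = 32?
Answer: 14341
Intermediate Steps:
l = 529 (l = (-9 + 32)**2 = 23**2 = 529)
l - 1*(-13812) = 529 - 1*(-13812) = 529 + 13812 = 14341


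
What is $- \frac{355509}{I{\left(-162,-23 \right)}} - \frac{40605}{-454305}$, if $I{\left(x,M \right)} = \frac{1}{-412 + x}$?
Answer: $\frac{6180430824349}{30287} \approx 2.0406 \cdot 10^{8}$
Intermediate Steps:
$- \frac{355509}{I{\left(-162,-23 \right)}} - \frac{40605}{-454305} = - \frac{355509}{\frac{1}{-412 - 162}} - \frac{40605}{-454305} = - \frac{355509}{\frac{1}{-574}} - - \frac{2707}{30287} = - \frac{355509}{- \frac{1}{574}} + \frac{2707}{30287} = \left(-355509\right) \left(-574\right) + \frac{2707}{30287} = 204062166 + \frac{2707}{30287} = \frac{6180430824349}{30287}$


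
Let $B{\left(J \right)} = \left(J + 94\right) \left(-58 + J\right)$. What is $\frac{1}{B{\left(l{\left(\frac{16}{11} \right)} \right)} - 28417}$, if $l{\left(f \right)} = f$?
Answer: $- \frac{121}{4091557} \approx -2.9573 \cdot 10^{-5}$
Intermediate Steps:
$B{\left(J \right)} = \left(-58 + J\right) \left(94 + J\right)$ ($B{\left(J \right)} = \left(94 + J\right) \left(-58 + J\right) = \left(-58 + J\right) \left(94 + J\right)$)
$\frac{1}{B{\left(l{\left(\frac{16}{11} \right)} \right)} - 28417} = \frac{1}{\left(-5452 + \left(\frac{16}{11}\right)^{2} + 36 \cdot \frac{16}{11}\right) - 28417} = \frac{1}{\left(-5452 + \frac{256}{121} + \frac{576}{11}\right) - 28417} = \frac{1}{- \frac{653100}{121} - 28417} = \frac{1}{- \frac{4091557}{121}} = - \frac{121}{4091557}$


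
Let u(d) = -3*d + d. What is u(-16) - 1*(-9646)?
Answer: 9678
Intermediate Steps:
u(d) = -2*d
u(-16) - 1*(-9646) = -2*(-16) - 1*(-9646) = 32 + 9646 = 9678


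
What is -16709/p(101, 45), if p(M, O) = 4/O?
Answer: -751905/4 ≈ -1.8798e+5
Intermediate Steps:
-16709/p(101, 45) = -16709/(4/45) = -16709/(4*(1/45)) = -16709/4/45 = -16709*45/4 = -751905/4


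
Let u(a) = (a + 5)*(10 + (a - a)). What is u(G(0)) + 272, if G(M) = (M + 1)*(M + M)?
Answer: 322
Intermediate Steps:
G(M) = 2*M*(1 + M) (G(M) = (1 + M)*(2*M) = 2*M*(1 + M))
u(a) = 50 + 10*a (u(a) = (5 + a)*(10 + 0) = (5 + a)*10 = 50 + 10*a)
u(G(0)) + 272 = (50 + 10*(2*0*(1 + 0))) + 272 = (50 + 10*(2*0*1)) + 272 = (50 + 10*0) + 272 = (50 + 0) + 272 = 50 + 272 = 322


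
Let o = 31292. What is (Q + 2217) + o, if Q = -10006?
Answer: 23503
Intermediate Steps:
(Q + 2217) + o = (-10006 + 2217) + 31292 = -7789 + 31292 = 23503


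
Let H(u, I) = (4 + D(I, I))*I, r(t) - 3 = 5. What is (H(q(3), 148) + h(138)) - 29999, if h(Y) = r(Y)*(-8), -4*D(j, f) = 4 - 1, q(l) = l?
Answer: -29582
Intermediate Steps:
D(j, f) = -3/4 (D(j, f) = -(4 - 1)/4 = -1/4*3 = -3/4)
r(t) = 8 (r(t) = 3 + 5 = 8)
H(u, I) = 13*I/4 (H(u, I) = (4 - 3/4)*I = 13*I/4)
h(Y) = -64 (h(Y) = 8*(-8) = -64)
(H(q(3), 148) + h(138)) - 29999 = ((13/4)*148 - 64) - 29999 = (481 - 64) - 29999 = 417 - 29999 = -29582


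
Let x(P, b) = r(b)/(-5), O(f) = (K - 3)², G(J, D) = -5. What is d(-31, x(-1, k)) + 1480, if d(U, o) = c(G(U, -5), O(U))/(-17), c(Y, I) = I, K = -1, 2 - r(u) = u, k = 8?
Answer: 25144/17 ≈ 1479.1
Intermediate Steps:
r(u) = 2 - u
O(f) = 16 (O(f) = (-1 - 3)² = (-4)² = 16)
x(P, b) = -⅖ + b/5 (x(P, b) = (2 - b)/(-5) = (2 - b)*(-⅕) = -⅖ + b/5)
d(U, o) = -16/17 (d(U, o) = 16/(-17) = 16*(-1/17) = -16/17)
d(-31, x(-1, k)) + 1480 = -16/17 + 1480 = 25144/17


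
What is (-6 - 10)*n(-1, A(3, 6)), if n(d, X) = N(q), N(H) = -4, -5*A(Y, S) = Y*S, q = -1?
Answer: 64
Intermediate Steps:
A(Y, S) = -S*Y/5 (A(Y, S) = -Y*S/5 = -S*Y/5)
n(d, X) = -4
(-6 - 10)*n(-1, A(3, 6)) = (-6 - 10)*(-4) = -16*(-4) = 64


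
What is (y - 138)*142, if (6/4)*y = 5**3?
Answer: -23288/3 ≈ -7762.7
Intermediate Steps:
y = 250/3 (y = (2/3)*5**3 = (2/3)*125 = 250/3 ≈ 83.333)
(y - 138)*142 = (250/3 - 138)*142 = -164/3*142 = -23288/3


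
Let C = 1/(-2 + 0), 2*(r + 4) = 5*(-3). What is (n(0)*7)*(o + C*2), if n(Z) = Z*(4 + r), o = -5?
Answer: 0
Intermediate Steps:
r = -23/2 (r = -4 + (5*(-3))/2 = -4 + (1/2)*(-15) = -4 - 15/2 = -23/2 ≈ -11.500)
n(Z) = -15*Z/2 (n(Z) = Z*(4 - 23/2) = Z*(-15/2) = -15*Z/2)
C = -1/2 (C = 1/(-2) = -1/2 ≈ -0.50000)
(n(0)*7)*(o + C*2) = (-15/2*0*7)*(-5 - 1/2*2) = (0*7)*(-5 - 1) = 0*(-6) = 0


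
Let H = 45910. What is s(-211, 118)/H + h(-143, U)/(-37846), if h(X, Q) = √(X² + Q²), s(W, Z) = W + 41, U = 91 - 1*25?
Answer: -17/4591 - 11*√205/37846 ≈ -0.0078644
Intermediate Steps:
U = 66 (U = 91 - 25 = 66)
s(W, Z) = 41 + W
h(X, Q) = √(Q² + X²)
s(-211, 118)/H + h(-143, U)/(-37846) = (41 - 211)/45910 + √(66² + (-143)²)/(-37846) = -170*1/45910 + √(4356 + 20449)*(-1/37846) = -17/4591 + √24805*(-1/37846) = -17/4591 + (11*√205)*(-1/37846) = -17/4591 - 11*√205/37846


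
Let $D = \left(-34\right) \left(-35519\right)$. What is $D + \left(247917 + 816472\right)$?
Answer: $2272035$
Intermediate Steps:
$D = 1207646$
$D + \left(247917 + 816472\right) = 1207646 + \left(247917 + 816472\right) = 1207646 + 1064389 = 2272035$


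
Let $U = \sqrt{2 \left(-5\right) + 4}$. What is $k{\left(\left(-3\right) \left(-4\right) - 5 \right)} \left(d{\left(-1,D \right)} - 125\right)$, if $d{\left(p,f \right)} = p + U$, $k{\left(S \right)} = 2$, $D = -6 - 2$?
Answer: $-252 + 2 i \sqrt{6} \approx -252.0 + 4.899 i$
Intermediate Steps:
$D = -8$
$U = i \sqrt{6}$ ($U = \sqrt{-10 + 4} = \sqrt{-6} = i \sqrt{6} \approx 2.4495 i$)
$d{\left(p,f \right)} = p + i \sqrt{6}$
$k{\left(\left(-3\right) \left(-4\right) - 5 \right)} \left(d{\left(-1,D \right)} - 125\right) = 2 \left(\left(-1 + i \sqrt{6}\right) - 125\right) = 2 \left(-126 + i \sqrt{6}\right) = -252 + 2 i \sqrt{6}$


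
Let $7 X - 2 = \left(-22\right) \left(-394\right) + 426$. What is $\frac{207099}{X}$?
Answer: $\frac{483231}{3032} \approx 159.38$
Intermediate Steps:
$X = \frac{9096}{7}$ ($X = \frac{2}{7} + \frac{\left(-22\right) \left(-394\right) + 426}{7} = \frac{2}{7} + \frac{8668 + 426}{7} = \frac{2}{7} + \frac{1}{7} \cdot 9094 = \frac{2}{7} + \frac{9094}{7} = \frac{9096}{7} \approx 1299.4$)
$\frac{207099}{X} = \frac{207099}{\frac{9096}{7}} = 207099 \cdot \frac{7}{9096} = \frac{483231}{3032}$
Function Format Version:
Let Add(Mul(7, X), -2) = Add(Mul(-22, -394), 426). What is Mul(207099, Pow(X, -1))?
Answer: Rational(483231, 3032) ≈ 159.38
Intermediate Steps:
X = Rational(9096, 7) (X = Add(Rational(2, 7), Mul(Rational(1, 7), Add(Mul(-22, -394), 426))) = Add(Rational(2, 7), Mul(Rational(1, 7), Add(8668, 426))) = Add(Rational(2, 7), Mul(Rational(1, 7), 9094)) = Add(Rational(2, 7), Rational(9094, 7)) = Rational(9096, 7) ≈ 1299.4)
Mul(207099, Pow(X, -1)) = Mul(207099, Pow(Rational(9096, 7), -1)) = Mul(207099, Rational(7, 9096)) = Rational(483231, 3032)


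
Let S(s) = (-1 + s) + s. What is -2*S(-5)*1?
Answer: 22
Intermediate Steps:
S(s) = -1 + 2*s
-2*S(-5)*1 = -2*(-1 + 2*(-5))*1 = -2*(-1 - 10)*1 = -2*(-11)*1 = 22*1 = 22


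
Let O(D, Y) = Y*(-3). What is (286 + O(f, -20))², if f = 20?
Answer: 119716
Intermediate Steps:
O(D, Y) = -3*Y
(286 + O(f, -20))² = (286 - 3*(-20))² = (286 + 60)² = 346² = 119716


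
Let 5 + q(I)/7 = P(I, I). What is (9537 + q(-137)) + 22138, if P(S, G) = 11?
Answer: 31717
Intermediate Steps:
q(I) = 42 (q(I) = -35 + 7*11 = -35 + 77 = 42)
(9537 + q(-137)) + 22138 = (9537 + 42) + 22138 = 9579 + 22138 = 31717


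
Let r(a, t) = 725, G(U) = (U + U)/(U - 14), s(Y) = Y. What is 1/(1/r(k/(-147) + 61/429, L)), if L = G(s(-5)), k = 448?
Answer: 725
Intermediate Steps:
G(U) = 2*U/(-14 + U) (G(U) = (2*U)/(-14 + U) = 2*U/(-14 + U))
L = 10/19 (L = 2*(-5)/(-14 - 5) = 2*(-5)/(-19) = 2*(-5)*(-1/19) = 10/19 ≈ 0.52632)
1/(1/r(k/(-147) + 61/429, L)) = 1/(1/725) = 725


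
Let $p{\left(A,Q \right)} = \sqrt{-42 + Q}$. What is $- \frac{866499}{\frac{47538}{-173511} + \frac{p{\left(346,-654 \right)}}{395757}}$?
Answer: $\frac{2303334041311841262629463}{728287371820203002} + \frac{42485860915104708621 i \sqrt{174}}{728287371820203002} \approx 3.1627 \cdot 10^{6} + 769.51 i$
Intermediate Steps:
$- \frac{866499}{\frac{47538}{-173511} + \frac{p{\left(346,-654 \right)}}{395757}} = - \frac{866499}{\frac{47538}{-173511} + \frac{\sqrt{-42 - 654}}{395757}} = - \frac{866499}{47538 \left(- \frac{1}{173511}\right) + \sqrt{-696} \cdot \frac{1}{395757}} = - \frac{866499}{- \frac{5282}{19279} + 2 i \sqrt{174} \cdot \frac{1}{395757}} = - \frac{866499}{- \frac{5282}{19279} + \frac{2 i \sqrt{174}}{395757}}$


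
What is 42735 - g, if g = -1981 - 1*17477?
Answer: 62193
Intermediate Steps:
g = -19458 (g = -1981 - 17477 = -19458)
42735 - g = 42735 - 1*(-19458) = 42735 + 19458 = 62193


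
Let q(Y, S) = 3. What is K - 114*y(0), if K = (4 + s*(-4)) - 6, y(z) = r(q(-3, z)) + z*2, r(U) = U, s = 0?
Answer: -344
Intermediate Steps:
y(z) = 3 + 2*z (y(z) = 3 + z*2 = 3 + 2*z)
K = -2 (K = (4 + 0*(-4)) - 6 = (4 + 0) - 6 = 4 - 6 = -2)
K - 114*y(0) = -2 - 114*(3 + 2*0) = -2 - 114*(3 + 0) = -2 - 114*3 = -2 - 342 = -344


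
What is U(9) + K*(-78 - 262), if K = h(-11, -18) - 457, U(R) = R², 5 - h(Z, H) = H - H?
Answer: 153761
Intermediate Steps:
h(Z, H) = 5 (h(Z, H) = 5 - (H - H) = 5 - 1*0 = 5 + 0 = 5)
K = -452 (K = 5 - 457 = -452)
U(9) + K*(-78 - 262) = 9² - 452*(-78 - 262) = 81 - 452*(-340) = 81 + 153680 = 153761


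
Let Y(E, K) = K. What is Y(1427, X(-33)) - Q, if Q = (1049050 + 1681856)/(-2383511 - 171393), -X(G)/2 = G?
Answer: 85677285/1277452 ≈ 67.069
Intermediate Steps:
X(G) = -2*G
Q = -1365453/1277452 (Q = 2730906/(-2554904) = 2730906*(-1/2554904) = -1365453/1277452 ≈ -1.0689)
Y(1427, X(-33)) - Q = -2*(-33) - 1*(-1365453/1277452) = 66 + 1365453/1277452 = 85677285/1277452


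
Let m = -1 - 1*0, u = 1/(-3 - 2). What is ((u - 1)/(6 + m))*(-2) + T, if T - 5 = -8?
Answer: -63/25 ≈ -2.5200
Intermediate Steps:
u = -⅕ (u = 1/(-5) = -⅕ ≈ -0.20000)
m = -1 (m = -1 + 0 = -1)
T = -3 (T = 5 - 8 = -3)
((u - 1)/(6 + m))*(-2) + T = ((-⅕ - 1)/(6 - 1))*(-2) - 3 = -6/5/5*(-2) - 3 = -6/5*⅕*(-2) - 3 = -6/25*(-2) - 3 = 12/25 - 3 = -63/25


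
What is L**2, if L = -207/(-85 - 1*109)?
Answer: 42849/37636 ≈ 1.1385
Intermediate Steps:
L = 207/194 (L = -207/(-85 - 109) = -207/(-194) = -207*(-1/194) = 207/194 ≈ 1.0670)
L**2 = (207/194)**2 = 42849/37636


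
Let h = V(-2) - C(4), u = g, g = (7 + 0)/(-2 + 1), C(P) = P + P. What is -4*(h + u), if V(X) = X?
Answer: 68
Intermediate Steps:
C(P) = 2*P
g = -7 (g = 7/(-1) = 7*(-1) = -7)
u = -7
h = -10 (h = -2 - 2*4 = -2 - 1*8 = -2 - 8 = -10)
-4*(h + u) = -4*(-10 - 7) = -4*(-17) = 68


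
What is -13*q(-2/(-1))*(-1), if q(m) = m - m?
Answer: 0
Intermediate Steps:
q(m) = 0
-13*q(-2/(-1))*(-1) = -13*0*(-1) = 0*(-1) = 0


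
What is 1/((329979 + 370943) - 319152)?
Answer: 1/381770 ≈ 2.6194e-6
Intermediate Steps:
1/((329979 + 370943) - 319152) = 1/(700922 - 319152) = 1/381770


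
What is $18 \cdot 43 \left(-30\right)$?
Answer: $-23220$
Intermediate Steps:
$18 \cdot 43 \left(-30\right) = 774 \left(-30\right) = -23220$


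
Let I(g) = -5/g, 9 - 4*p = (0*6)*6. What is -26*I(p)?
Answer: 520/9 ≈ 57.778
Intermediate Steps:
p = 9/4 (p = 9/4 - 0*6*6/4 = 9/4 - 0*6 = 9/4 - 1/4*0 = 9/4 + 0 = 9/4 ≈ 2.2500)
-26*I(p) = -(-130)/9/4 = -(-130)*4/9 = -26*(-20/9) = 520/9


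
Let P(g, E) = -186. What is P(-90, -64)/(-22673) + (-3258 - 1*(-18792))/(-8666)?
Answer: -25042179/14034587 ≈ -1.7843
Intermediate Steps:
P(-90, -64)/(-22673) + (-3258 - 1*(-18792))/(-8666) = -186/(-22673) + (-3258 - 1*(-18792))/(-8666) = -186*(-1/22673) + (-3258 + 18792)*(-1/8666) = 186/22673 + 15534*(-1/8666) = 186/22673 - 7767/4333 = -25042179/14034587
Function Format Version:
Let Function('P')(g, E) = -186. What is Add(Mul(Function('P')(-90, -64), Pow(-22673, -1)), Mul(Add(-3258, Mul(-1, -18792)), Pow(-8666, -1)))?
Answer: Rational(-25042179, 14034587) ≈ -1.7843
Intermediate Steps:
Add(Mul(Function('P')(-90, -64), Pow(-22673, -1)), Mul(Add(-3258, Mul(-1, -18792)), Pow(-8666, -1))) = Add(Mul(-186, Pow(-22673, -1)), Mul(Add(-3258, Mul(-1, -18792)), Pow(-8666, -1))) = Add(Mul(-186, Rational(-1, 22673)), Mul(Add(-3258, 18792), Rational(-1, 8666))) = Add(Rational(186, 22673), Mul(15534, Rational(-1, 8666))) = Add(Rational(186, 22673), Rational(-7767, 4333)) = Rational(-25042179, 14034587)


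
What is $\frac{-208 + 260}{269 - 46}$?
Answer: $\frac{52}{223} \approx 0.23318$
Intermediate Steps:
$\frac{-208 + 260}{269 - 46} = \frac{52}{223}$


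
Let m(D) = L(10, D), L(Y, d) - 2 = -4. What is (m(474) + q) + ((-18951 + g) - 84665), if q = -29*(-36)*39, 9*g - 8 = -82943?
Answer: -72117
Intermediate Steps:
g = -9215 (g = 8/9 + (1/9)*(-82943) = 8/9 - 82943/9 = -9215)
L(Y, d) = -2 (L(Y, d) = 2 - 4 = -2)
m(D) = -2
q = 40716 (q = 1044*39 = 40716)
(m(474) + q) + ((-18951 + g) - 84665) = (-2 + 40716) + ((-18951 - 9215) - 84665) = 40714 + (-28166 - 84665) = 40714 - 112831 = -72117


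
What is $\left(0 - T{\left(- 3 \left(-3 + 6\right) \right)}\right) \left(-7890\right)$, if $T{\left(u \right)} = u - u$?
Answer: $0$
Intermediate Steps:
$T{\left(u \right)} = 0$
$\left(0 - T{\left(- 3 \left(-3 + 6\right) \right)}\right) \left(-7890\right) = \left(0 - 0\right) \left(-7890\right) = \left(0 + 0\right) \left(-7890\right) = 0 \left(-7890\right) = 0$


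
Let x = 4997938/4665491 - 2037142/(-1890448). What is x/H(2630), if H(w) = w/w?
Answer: 9476304781473/4409934064984 ≈ 2.1489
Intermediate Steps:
H(w) = 1
x = 9476304781473/4409934064984 (x = 4997938*(1/4665491) - 2037142*(-1/1890448) = 4997938/4665491 + 1018571/945224 = 9476304781473/4409934064984 ≈ 2.1489)
x/H(2630) = (9476304781473/4409934064984)/1 = (9476304781473/4409934064984)*1 = 9476304781473/4409934064984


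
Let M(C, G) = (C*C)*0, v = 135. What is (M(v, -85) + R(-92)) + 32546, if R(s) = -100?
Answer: 32446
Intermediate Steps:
M(C, G) = 0 (M(C, G) = C**2*0 = 0)
(M(v, -85) + R(-92)) + 32546 = (0 - 100) + 32546 = -100 + 32546 = 32446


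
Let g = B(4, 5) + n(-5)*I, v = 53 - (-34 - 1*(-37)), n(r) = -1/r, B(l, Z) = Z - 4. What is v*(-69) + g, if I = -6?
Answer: -17251/5 ≈ -3450.2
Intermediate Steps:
B(l, Z) = -4 + Z
v = 50 (v = 53 - (-34 + 37) = 53 - 1*3 = 53 - 3 = 50)
g = -1/5 (g = (-4 + 5) - 1/(-5)*(-6) = 1 - 1*(-1/5)*(-6) = 1 + (1/5)*(-6) = 1 - 6/5 = -1/5 ≈ -0.20000)
v*(-69) + g = 50*(-69) - 1/5 = -3450 - 1/5 = -17251/5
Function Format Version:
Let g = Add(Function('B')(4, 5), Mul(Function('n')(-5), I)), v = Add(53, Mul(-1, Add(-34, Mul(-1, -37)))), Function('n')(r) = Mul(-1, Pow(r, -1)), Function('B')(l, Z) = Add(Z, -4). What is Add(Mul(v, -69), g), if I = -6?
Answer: Rational(-17251, 5) ≈ -3450.2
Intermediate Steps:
Function('B')(l, Z) = Add(-4, Z)
v = 50 (v = Add(53, Mul(-1, Add(-34, 37))) = Add(53, Mul(-1, 3)) = Add(53, -3) = 50)
g = Rational(-1, 5) (g = Add(Add(-4, 5), Mul(Mul(-1, Pow(-5, -1)), -6)) = Add(1, Mul(Mul(-1, Rational(-1, 5)), -6)) = Add(1, Mul(Rational(1, 5), -6)) = Add(1, Rational(-6, 5)) = Rational(-1, 5) ≈ -0.20000)
Add(Mul(v, -69), g) = Add(Mul(50, -69), Rational(-1, 5)) = Add(-3450, Rational(-1, 5)) = Rational(-17251, 5)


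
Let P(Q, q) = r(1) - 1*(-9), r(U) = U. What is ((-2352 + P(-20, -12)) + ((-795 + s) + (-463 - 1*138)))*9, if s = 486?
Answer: -29268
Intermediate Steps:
P(Q, q) = 10 (P(Q, q) = 1 - 1*(-9) = 1 + 9 = 10)
((-2352 + P(-20, -12)) + ((-795 + s) + (-463 - 1*138)))*9 = ((-2352 + 10) + ((-795 + 486) + (-463 - 1*138)))*9 = (-2342 + (-309 + (-463 - 138)))*9 = (-2342 + (-309 - 601))*9 = (-2342 - 910)*9 = -3252*9 = -29268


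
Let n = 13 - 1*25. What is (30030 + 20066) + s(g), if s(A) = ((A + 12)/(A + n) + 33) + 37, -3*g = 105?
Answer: 2357825/47 ≈ 50167.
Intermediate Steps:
n = -12 (n = 13 - 25 = -12)
g = -35 (g = -1/3*105 = -35)
s(A) = 70 + (12 + A)/(-12 + A) (s(A) = ((A + 12)/(A - 12) + 33) + 37 = ((12 + A)/(-12 + A) + 33) + 37 = (33 + (12 + A)/(-12 + A)) + 37 = 70 + (12 + A)/(-12 + A))
(30030 + 20066) + s(g) = (30030 + 20066) + (-828 + 71*(-35))/(-12 - 35) = 50096 + (-828 - 2485)/(-47) = 50096 - 1/47*(-3313) = 50096 + 3313/47 = 2357825/47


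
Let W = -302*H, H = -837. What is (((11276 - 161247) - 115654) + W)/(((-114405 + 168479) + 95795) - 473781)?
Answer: 12851/323912 ≈ 0.039674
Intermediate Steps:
W = 252774 (W = -302*(-837) = 252774)
(((11276 - 161247) - 115654) + W)/(((-114405 + 168479) + 95795) - 473781) = (((11276 - 161247) - 115654) + 252774)/(((-114405 + 168479) + 95795) - 473781) = ((-149971 - 115654) + 252774)/((54074 + 95795) - 473781) = (-265625 + 252774)/(149869 - 473781) = -12851/(-323912) = -12851*(-1/323912) = 12851/323912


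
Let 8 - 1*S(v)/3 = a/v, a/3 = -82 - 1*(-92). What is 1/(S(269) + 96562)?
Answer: 269/25981544 ≈ 1.0353e-5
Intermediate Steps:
a = 30 (a = 3*(-82 - 1*(-92)) = 3*(-82 + 92) = 3*10 = 30)
S(v) = 24 - 90/v
1/(S(269) + 96562) = 1/((24 - 90/269) + 96562) = 1/(6366/269 + 96562) = 1/(25981544/269) = 269/25981544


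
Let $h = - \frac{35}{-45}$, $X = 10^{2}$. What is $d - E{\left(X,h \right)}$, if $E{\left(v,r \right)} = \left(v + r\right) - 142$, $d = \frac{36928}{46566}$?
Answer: $\frac{978241}{23283} \approx 42.015$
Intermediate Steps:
$X = 100$
$d = \frac{18464}{23283}$ ($d = 36928 \cdot \frac{1}{46566} = \frac{18464}{23283} \approx 0.79303$)
$h = \frac{7}{9}$ ($h = - \frac{35 \left(-1\right)}{45} = \left(-1\right) \left(- \frac{7}{9}\right) = \frac{7}{9} \approx 0.77778$)
$E{\left(v,r \right)} = -142 + r + v$ ($E{\left(v,r \right)} = \left(r + v\right) - 142 = -142 + r + v$)
$d - E{\left(X,h \right)} = \frac{18464}{23283} - \left(-142 + \frac{7}{9} + 100\right) = \frac{18464}{23283} - - \frac{371}{9} = \frac{18464}{23283} + \frac{371}{9} = \frac{978241}{23283}$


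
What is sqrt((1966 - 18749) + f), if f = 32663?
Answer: 2*sqrt(3970) ≈ 126.02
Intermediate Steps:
sqrt((1966 - 18749) + f) = sqrt((1966 - 18749) + 32663) = sqrt(-16783 + 32663) = sqrt(15880) = 2*sqrt(3970)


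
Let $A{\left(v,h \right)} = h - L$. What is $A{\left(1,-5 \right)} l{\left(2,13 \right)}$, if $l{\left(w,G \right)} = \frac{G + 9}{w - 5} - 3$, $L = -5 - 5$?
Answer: $- \frac{155}{3} \approx -51.667$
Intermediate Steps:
$L = -10$ ($L = -5 - 5 = -10$)
$A{\left(v,h \right)} = 10 + h$ ($A{\left(v,h \right)} = h - -10 = h + 10 = 10 + h$)
$l{\left(w,G \right)} = -3 + \frac{9 + G}{-5 + w}$ ($l{\left(w,G \right)} = \frac{9 + G}{-5 + w} - 3 = -3 + \frac{9 + G}{-5 + w}$)
$A{\left(1,-5 \right)} l{\left(2,13 \right)} = \left(10 - 5\right) \frac{24 + 13 - 6}{-5 + 2} = 5 \frac{24 + 13 - 6}{-3} = 5 \left(\left(- \frac{1}{3}\right) 31\right) = 5 \left(- \frac{31}{3}\right) = - \frac{155}{3}$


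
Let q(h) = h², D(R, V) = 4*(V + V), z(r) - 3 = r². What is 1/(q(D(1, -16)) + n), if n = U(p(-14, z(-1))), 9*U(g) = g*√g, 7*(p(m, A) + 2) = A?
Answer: 56899584/932242784381 + 315*I*√70/3728971137524 ≈ 6.1035e-5 + 7.0676e-10*I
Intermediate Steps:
z(r) = 3 + r²
D(R, V) = 8*V (D(R, V) = 4*(2*V) = 8*V)
p(m, A) = -2 + A/7
U(g) = g^(3/2)/9 (U(g) = (g*√g)/9 = g^(3/2)/9)
n = -10*I*√70/441 (n = (-2 + (3 + (-1)²)/7)^(3/2)/9 = (-2 + (3 + 1)/7)^(3/2)/9 = (-2 + (⅐)*4)^(3/2)/9 = (-2 + 4/7)^(3/2)/9 = (-10/7)^(3/2)/9 = (-10*I*√70/49)/9 = -10*I*√70/441 ≈ -0.18972*I)
1/(q(D(1, -16)) + n) = 1/((8*(-16))² - 10*I*√70/441) = 1/((-128)² - 10*I*√70/441) = 1/(16384 - 10*I*√70/441)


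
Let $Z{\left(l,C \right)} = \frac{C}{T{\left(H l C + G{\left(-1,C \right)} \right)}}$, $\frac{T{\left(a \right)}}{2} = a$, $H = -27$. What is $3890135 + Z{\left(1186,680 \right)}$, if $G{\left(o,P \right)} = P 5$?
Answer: $\frac{249100904589}{64034} \approx 3.8901 \cdot 10^{6}$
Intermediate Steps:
$G{\left(o,P \right)} = 5 P$
$T{\left(a \right)} = 2 a$
$Z{\left(l,C \right)} = \frac{C}{10 C - 54 C l}$ ($Z{\left(l,C \right)} = \frac{C}{2 \left(- 27 l C + 5 C\right)} = \frac{C}{2 \left(- 27 C l + 5 C\right)} = \frac{C}{2 \left(5 C - 27 C l\right)} = \frac{C}{10 C - 54 C l}$)
$3890135 + Z{\left(1186,680 \right)} = 3890135 + \frac{1}{2 \left(5 - 32022\right)} = 3890135 + \frac{1}{2 \left(-32017\right)} = 3890135 + \frac{1}{2} \left(- \frac{1}{32017}\right) = 3890135 - \frac{1}{64034} = \frac{249100904589}{64034}$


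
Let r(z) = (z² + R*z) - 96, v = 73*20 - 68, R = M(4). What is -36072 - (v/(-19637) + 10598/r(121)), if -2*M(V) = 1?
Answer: -20520447235220/568864253 ≈ -36073.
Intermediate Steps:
M(V) = -½ (M(V) = -½*1 = -½)
R = -½ ≈ -0.50000
v = 1392 (v = 1460 - 68 = 1392)
r(z) = -96 + z² - z/2 (r(z) = (z² - z/2) - 96 = -96 + z² - z/2)
-36072 - (v/(-19637) + 10598/r(121)) = -36072 - (1392/(-19637) + 10598/(-96 + 121² - ½*121)) = -36072 - (1392*(-1/19637) + 10598/(-96 + 14641 - 121/2)) = -36072 - (-1392/19637 + 10598/(28969/2)) = -36072 - (-1392/19637 + 10598*(2/28969)) = -36072 - (-1392/19637 + 21196/28969) = -36072 - 1*375901004/568864253 = -36072 - 375901004/568864253 = -20520447235220/568864253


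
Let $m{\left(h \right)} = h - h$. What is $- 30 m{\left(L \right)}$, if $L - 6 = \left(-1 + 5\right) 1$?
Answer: $0$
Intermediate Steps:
$L = 10$ ($L = 6 + \left(-1 + 5\right) 1 = 6 + 4 \cdot 1 = 6 + 4 = 10$)
$m{\left(h \right)} = 0$
$- 30 m{\left(L \right)} = \left(-30\right) 0 = 0$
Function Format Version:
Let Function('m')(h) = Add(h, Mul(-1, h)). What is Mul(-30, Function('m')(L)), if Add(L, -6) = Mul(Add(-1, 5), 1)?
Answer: 0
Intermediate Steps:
L = 10 (L = Add(6, Mul(Add(-1, 5), 1)) = Add(6, Mul(4, 1)) = Add(6, 4) = 10)
Function('m')(h) = 0
Mul(-30, Function('m')(L)) = Mul(-30, 0) = 0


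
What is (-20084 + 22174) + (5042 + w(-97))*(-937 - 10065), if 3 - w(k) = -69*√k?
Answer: -55503000 - 759138*I*√97 ≈ -5.5503e+7 - 7.4766e+6*I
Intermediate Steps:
w(k) = 3 + 69*√k (w(k) = 3 - (-69)*√k = 3 + 69*√k)
(-20084 + 22174) + (5042 + w(-97))*(-937 - 10065) = (-20084 + 22174) + (5042 + (3 + 69*√(-97)))*(-937 - 10065) = 2090 + (5042 + (3 + 69*(I*√97)))*(-11002) = 2090 + (5042 + (3 + 69*I*√97))*(-11002) = 2090 + (5045 + 69*I*√97)*(-11002) = 2090 + (-55505090 - 759138*I*√97) = -55503000 - 759138*I*√97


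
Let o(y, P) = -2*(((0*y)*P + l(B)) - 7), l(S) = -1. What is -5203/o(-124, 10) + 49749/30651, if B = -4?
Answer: -52893723/163472 ≈ -323.56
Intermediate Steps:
o(y, P) = 16 (o(y, P) = -2*(((0*y)*P - 1) - 7) = -2*((0*P - 1) - 7) = -2*((0 - 1) - 7) = -2*(-1 - 7) = -2*(-8) = 16)
-5203/o(-124, 10) + 49749/30651 = -5203/16 + 49749/30651 = -5203*1/16 + 49749*(1/30651) = -5203/16 + 16583/10217 = -52893723/163472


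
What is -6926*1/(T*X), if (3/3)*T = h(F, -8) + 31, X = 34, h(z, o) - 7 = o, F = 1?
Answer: -3463/510 ≈ -6.7902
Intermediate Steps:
h(z, o) = 7 + o
T = 30 (T = (7 - 8) + 31 = -1 + 31 = 30)
-6926*1/(T*X) = -6926/(30*34) = -6926/1020 = -6926*1/1020 = -3463/510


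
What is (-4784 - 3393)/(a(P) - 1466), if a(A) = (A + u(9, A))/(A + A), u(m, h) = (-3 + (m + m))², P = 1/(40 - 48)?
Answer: 16354/4731 ≈ 3.4568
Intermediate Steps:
P = -⅛ (P = 1/(-8) = -⅛ ≈ -0.12500)
u(m, h) = (-3 + 2*m)²
a(A) = (225 + A)/(2*A) (a(A) = (A + (-3 + 2*9)²)/(A + A) = (A + (-3 + 18)²)/((2*A)) = (A + 15²)*(1/(2*A)) = (A + 225)*(1/(2*A)) = (225 + A)*(1/(2*A)) = (225 + A)/(2*A))
(-4784 - 3393)/(a(P) - 1466) = (-4784 - 3393)/((225 - ⅛)/(2*(-⅛)) - 1466) = -8177/((½)*(-8)*(1799/8) - 1466) = -8177/(-1799/2 - 1466) = -8177/(-4731/2) = -8177*(-2/4731) = 16354/4731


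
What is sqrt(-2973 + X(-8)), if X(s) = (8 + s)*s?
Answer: I*sqrt(2973) ≈ 54.525*I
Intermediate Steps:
X(s) = s*(8 + s)
sqrt(-2973 + X(-8)) = sqrt(-2973 - 8*(8 - 8)) = sqrt(-2973 - 8*0) = sqrt(-2973 + 0) = sqrt(-2973) = I*sqrt(2973)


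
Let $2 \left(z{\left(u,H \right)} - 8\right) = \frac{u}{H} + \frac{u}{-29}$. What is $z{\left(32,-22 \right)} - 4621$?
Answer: $- \frac{1471955}{319} \approx -4614.3$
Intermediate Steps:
$z{\left(u,H \right)} = 8 - \frac{u}{58} + \frac{u}{2 H}$ ($z{\left(u,H \right)} = 8 + \frac{\frac{u}{H} + \frac{u}{-29}}{2} = 8 + \frac{\frac{u}{H} + u \left(- \frac{1}{29}\right)}{2} = 8 + \frac{\frac{u}{H} - \frac{u}{29}}{2} = 8 + \frac{- \frac{u}{29} + \frac{u}{H}}{2} = 8 - \left(\frac{u}{58} - \frac{u}{2 H}\right) = 8 - \frac{u}{58} + \frac{u}{2 H}$)
$z{\left(32,-22 \right)} - 4621 = \left(8 - \frac{16}{29} + \frac{1}{2} \cdot 32 \frac{1}{-22}\right) - 4621 = \left(8 - \frac{16}{29} + \frac{1}{2} \cdot 32 \left(- \frac{1}{22}\right)\right) - 4621 = \left(8 - \frac{16}{29} - \frac{8}{11}\right) - 4621 = \frac{2144}{319} - 4621 = - \frac{1471955}{319}$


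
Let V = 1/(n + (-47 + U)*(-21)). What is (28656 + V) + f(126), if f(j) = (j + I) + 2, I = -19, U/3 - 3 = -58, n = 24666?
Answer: 837579271/29118 ≈ 28765.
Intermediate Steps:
U = -165 (U = 9 + 3*(-58) = 9 - 174 = -165)
V = 1/29118 (V = 1/(24666 + (-47 - 165)*(-21)) = 1/(24666 - 212*(-21)) = 1/(24666 + 4452) = 1/29118 ≈ 3.4343e-5)
f(j) = -17 + j (f(j) = (j - 19) + 2 = (-19 + j) + 2 = -17 + j)
(28656 + V) + f(126) = (28656 + 1/29118) + (-17 + 126) = 834405409/29118 + 109 = 837579271/29118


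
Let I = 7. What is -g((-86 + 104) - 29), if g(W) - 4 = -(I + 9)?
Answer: 12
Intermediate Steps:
g(W) = -12 (g(W) = 4 - (7 + 9) = 4 - 1*16 = 4 - 16 = -12)
-g((-86 + 104) - 29) = -1*(-12) = 12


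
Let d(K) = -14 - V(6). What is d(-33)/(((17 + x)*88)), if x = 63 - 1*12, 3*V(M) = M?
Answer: -1/374 ≈ -0.0026738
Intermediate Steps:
V(M) = M/3
x = 51 (x = 63 - 12 = 51)
d(K) = -16 (d(K) = -14 - 6/3 = -14 - 1*2 = -14 - 2 = -16)
d(-33)/(((17 + x)*88)) = -16*1/(88*(17 + 51)) = -16/(68*88) = -16/5984 = -16*1/5984 = -1/374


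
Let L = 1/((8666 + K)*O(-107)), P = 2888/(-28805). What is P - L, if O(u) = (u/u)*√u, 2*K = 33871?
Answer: -2888/28805 + 2*I*√107/5478721 ≈ -0.10026 + 3.7761e-6*I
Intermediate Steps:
K = 33871/2 (K = (½)*33871 = 33871/2 ≈ 16936.)
O(u) = √u (O(u) = 1*√u = √u)
P = -2888/28805 (P = 2888*(-1/28805) = -2888/28805 ≈ -0.10026)
L = -2*I*√107/5478721 (L = 1/((8666 + 33871/2)*(√(-107))) = 1/((51203/2)*((I*√107))) = 2*(-I*√107/107)/51203 = -2*I*√107/5478721 ≈ -3.7761e-6*I)
P - L = -2888/28805 - (-2)*I*√107/5478721 = -2888/28805 + 2*I*√107/5478721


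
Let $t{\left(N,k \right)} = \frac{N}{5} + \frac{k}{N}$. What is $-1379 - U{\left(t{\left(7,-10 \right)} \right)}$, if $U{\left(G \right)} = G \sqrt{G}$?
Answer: $-1379 + \frac{i \sqrt{35}}{1225} \approx -1379.0 + 0.0048295 i$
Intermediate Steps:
$t{\left(N,k \right)} = \frac{N}{5} + \frac{k}{N}$ ($t{\left(N,k \right)} = N \frac{1}{5} + \frac{k}{N} = \frac{N}{5} + \frac{k}{N}$)
$U{\left(G \right)} = G^{\frac{3}{2}}$
$-1379 - U{\left(t{\left(7,-10 \right)} \right)} = -1379 - \left(\frac{1}{5} \cdot 7 - \frac{10}{7}\right)^{\frac{3}{2}} = -1379 - \left(\frac{7}{5} - \frac{10}{7}\right)^{\frac{3}{2}} = -1379 - \left(- \frac{1}{35}\right)^{\frac{3}{2}} = -1379 - - \frac{i \sqrt{35}}{1225} = -1379 + \frac{i \sqrt{35}}{1225}$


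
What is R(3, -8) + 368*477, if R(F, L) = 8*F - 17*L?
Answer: 175696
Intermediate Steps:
R(F, L) = -17*L + 8*F
R(3, -8) + 368*477 = (-17*(-8) + 8*3) + 368*477 = (136 + 24) + 175536 = 160 + 175536 = 175696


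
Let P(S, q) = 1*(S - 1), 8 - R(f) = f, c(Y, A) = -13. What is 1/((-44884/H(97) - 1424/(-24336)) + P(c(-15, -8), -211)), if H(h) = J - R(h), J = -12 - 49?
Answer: -1521/2459368 ≈ -0.00061845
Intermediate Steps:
R(f) = 8 - f
P(S, q) = -1 + S (P(S, q) = 1*(-1 + S) = -1 + S)
J = -61
H(h) = -69 + h (H(h) = -61 - (8 - h) = -61 + (-8 + h) = -69 + h)
1/((-44884/H(97) - 1424/(-24336)) + P(c(-15, -8), -211)) = 1/((-44884/(-69 + 97) - 1424/(-24336)) + (-1 - 13)) = 1/((-44884/28 - 1424*(-1/24336)) - 14) = 1/((-44884*1/28 + 89/1521) - 14) = 1/((-1603 + 89/1521) - 14) = 1/(-2438074/1521 - 14) = 1/(-2459368/1521) = -1521/2459368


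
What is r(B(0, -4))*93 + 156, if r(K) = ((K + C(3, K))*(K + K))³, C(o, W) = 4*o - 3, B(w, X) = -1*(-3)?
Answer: 34712220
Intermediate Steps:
B(w, X) = 3
C(o, W) = -3 + 4*o
r(K) = 8*K³*(9 + K)³ (r(K) = ((K + (-3 + 4*3))*(K + K))³ = ((K + (-3 + 12))*(2*K))³ = ((K + 9)*(2*K))³ = ((9 + K)*(2*K))³ = (2*K*(9 + K))³ = 8*K³*(9 + K)³)
r(B(0, -4))*93 + 156 = (8*3³*(9 + 3)³)*93 + 156 = (8*27*12³)*93 + 156 = (8*27*1728)*93 + 156 = 373248*93 + 156 = 34712064 + 156 = 34712220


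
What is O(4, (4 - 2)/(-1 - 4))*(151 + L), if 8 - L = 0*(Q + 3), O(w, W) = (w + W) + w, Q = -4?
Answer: 6042/5 ≈ 1208.4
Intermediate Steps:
O(w, W) = W + 2*w (O(w, W) = (W + w) + w = W + 2*w)
L = 8 (L = 8 - 0*(-4 + 3) = 8 - 0*(-1) = 8 - 1*0 = 8 + 0 = 8)
O(4, (4 - 2)/(-1 - 4))*(151 + L) = ((4 - 2)/(-1 - 4) + 2*4)*(151 + 8) = (2/(-5) + 8)*159 = (2*(-⅕) + 8)*159 = (-⅖ + 8)*159 = (38/5)*159 = 6042/5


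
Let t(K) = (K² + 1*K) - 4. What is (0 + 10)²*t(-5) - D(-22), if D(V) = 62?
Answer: 1538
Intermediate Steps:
t(K) = -4 + K + K² (t(K) = (K² + K) - 4 = (K + K²) - 4 = -4 + K + K²)
(0 + 10)²*t(-5) - D(-22) = (0 + 10)²*(-4 - 5 + (-5)²) - 1*62 = 10²*(-4 - 5 + 25) - 62 = 100*16 - 62 = 1600 - 62 = 1538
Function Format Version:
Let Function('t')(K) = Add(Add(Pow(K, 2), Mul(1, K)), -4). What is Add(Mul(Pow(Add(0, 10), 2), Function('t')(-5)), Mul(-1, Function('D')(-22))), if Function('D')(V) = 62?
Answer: 1538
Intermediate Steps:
Function('t')(K) = Add(-4, K, Pow(K, 2)) (Function('t')(K) = Add(Add(Pow(K, 2), K), -4) = Add(Add(K, Pow(K, 2)), -4) = Add(-4, K, Pow(K, 2)))
Add(Mul(Pow(Add(0, 10), 2), Function('t')(-5)), Mul(-1, Function('D')(-22))) = Add(Mul(Pow(Add(0, 10), 2), Add(-4, -5, Pow(-5, 2))), Mul(-1, 62)) = Add(Mul(Pow(10, 2), Add(-4, -5, 25)), -62) = Add(Mul(100, 16), -62) = Add(1600, -62) = 1538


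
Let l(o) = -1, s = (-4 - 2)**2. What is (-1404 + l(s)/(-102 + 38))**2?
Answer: 8073921025/4096 ≈ 1.9712e+6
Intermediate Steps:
s = 36 (s = (-6)**2 = 36)
(-1404 + l(s)/(-102 + 38))**2 = (-1404 - 1/(-102 + 38))**2 = (-1404 - 1/(-64))**2 = (-1404 - 1*(-1/64))**2 = (-1404 + 1/64)**2 = (-89855/64)**2 = 8073921025/4096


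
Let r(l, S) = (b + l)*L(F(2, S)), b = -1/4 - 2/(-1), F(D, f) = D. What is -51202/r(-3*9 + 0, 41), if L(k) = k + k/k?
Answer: 204808/303 ≈ 675.93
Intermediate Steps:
L(k) = 1 + k (L(k) = k + 1 = 1 + k)
b = 7/4 (b = -1*¼ - 2*(-1) = -¼ + 2 = 7/4 ≈ 1.7500)
r(l, S) = 21/4 + 3*l (r(l, S) = (7/4 + l)*(1 + 2) = (7/4 + l)*3 = 21/4 + 3*l)
-51202/r(-3*9 + 0, 41) = -51202/(21/4 + 3*(-3*9 + 0)) = -51202/(21/4 + 3*(-27 + 0)) = -51202/(21/4 + 3*(-27)) = -51202/(21/4 - 81) = -51202/(-303/4) = -51202*(-4/303) = 204808/303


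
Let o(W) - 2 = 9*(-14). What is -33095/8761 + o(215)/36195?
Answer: -1198959889/317104395 ≈ -3.7810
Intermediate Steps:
o(W) = -124 (o(W) = 2 + 9*(-14) = 2 - 126 = -124)
-33095/8761 + o(215)/36195 = -33095/8761 - 124/36195 = -1198959889/317104395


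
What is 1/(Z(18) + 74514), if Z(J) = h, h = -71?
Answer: 1/74443 ≈ 1.3433e-5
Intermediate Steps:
Z(J) = -71
1/(Z(18) + 74514) = 1/(-71 + 74514) = 1/74443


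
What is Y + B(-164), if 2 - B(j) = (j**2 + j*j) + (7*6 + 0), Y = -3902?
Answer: -57734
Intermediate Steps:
B(j) = -40 - 2*j**2 (B(j) = 2 - ((j**2 + j*j) + (7*6 + 0)) = 2 - ((j**2 + j**2) + (42 + 0)) = 2 - (2*j**2 + 42) = 2 - (42 + 2*j**2) = 2 + (-42 - 2*j**2) = -40 - 2*j**2)
Y + B(-164) = -3902 + (-40 - 2*(-164)**2) = -3902 + (-40 - 2*26896) = -3902 + (-40 - 53792) = -3902 - 53832 = -57734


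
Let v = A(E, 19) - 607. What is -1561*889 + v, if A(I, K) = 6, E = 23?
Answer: -1388330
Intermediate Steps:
v = -601 (v = 6 - 607 = -601)
-1561*889 + v = -1561*889 - 601 = -1387729 - 601 = -1388330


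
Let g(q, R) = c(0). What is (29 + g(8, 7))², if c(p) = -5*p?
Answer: 841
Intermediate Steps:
g(q, R) = 0 (g(q, R) = -5*0 = 0)
(29 + g(8, 7))² = (29 + 0)² = 29² = 841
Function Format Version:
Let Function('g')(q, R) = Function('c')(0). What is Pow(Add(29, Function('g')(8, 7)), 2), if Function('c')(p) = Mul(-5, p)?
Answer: 841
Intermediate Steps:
Function('g')(q, R) = 0 (Function('g')(q, R) = Mul(-5, 0) = 0)
Pow(Add(29, Function('g')(8, 7)), 2) = Pow(Add(29, 0), 2) = Pow(29, 2) = 841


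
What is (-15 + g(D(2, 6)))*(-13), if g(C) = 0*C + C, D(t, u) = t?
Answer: 169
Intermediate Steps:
g(C) = C (g(C) = 0 + C = C)
(-15 + g(D(2, 6)))*(-13) = (-15 + 2)*(-13) = -13*(-13) = 169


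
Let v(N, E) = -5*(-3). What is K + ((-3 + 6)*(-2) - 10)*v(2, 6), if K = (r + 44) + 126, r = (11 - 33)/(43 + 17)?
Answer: -2111/30 ≈ -70.367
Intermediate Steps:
v(N, E) = 15
r = -11/30 (r = -22/60 = -22*1/60 = -11/30 ≈ -0.36667)
K = 5089/30 (K = (-11/30 + 44) + 126 = 1309/30 + 126 = 5089/30 ≈ 169.63)
K + ((-3 + 6)*(-2) - 10)*v(2, 6) = 5089/30 + ((-3 + 6)*(-2) - 10)*15 = 5089/30 + (3*(-2) - 10)*15 = 5089/30 + (-6 - 10)*15 = 5089/30 - 16*15 = 5089/30 - 240 = -2111/30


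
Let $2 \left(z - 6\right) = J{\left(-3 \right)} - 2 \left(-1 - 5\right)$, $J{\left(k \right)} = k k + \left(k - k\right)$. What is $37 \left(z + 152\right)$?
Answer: $\frac{12469}{2} \approx 6234.5$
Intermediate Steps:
$J{\left(k \right)} = k^{2}$ ($J{\left(k \right)} = k^{2} + 0 = k^{2}$)
$z = \frac{33}{2}$ ($z = 6 + \frac{\left(-3\right)^{2} - 2 \left(-1 - 5\right)}{2} = 6 + \frac{9 - 2 \left(-6\right)}{2} = 6 + \frac{9 - -12}{2} = 6 + \frac{9 + 12}{2} = 6 + \frac{1}{2} \cdot 21 = 6 + \frac{21}{2} = \frac{33}{2} \approx 16.5$)
$37 \left(z + 152\right) = 37 \left(\frac{33}{2} + 152\right) = 37 \cdot \frac{337}{2} = \frac{12469}{2}$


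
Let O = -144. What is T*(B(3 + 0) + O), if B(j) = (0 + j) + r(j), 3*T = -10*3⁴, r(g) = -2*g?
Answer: 39690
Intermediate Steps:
T = -270 (T = (-10*3⁴)/3 = (-10*81)/3 = (⅓)*(-810) = -270)
B(j) = -j (B(j) = (0 + j) - 2*j = j - 2*j = -j)
T*(B(3 + 0) + O) = -270*(-(3 + 0) - 144) = -270*(-1*3 - 144) = -270*(-3 - 144) = -270*(-147) = 39690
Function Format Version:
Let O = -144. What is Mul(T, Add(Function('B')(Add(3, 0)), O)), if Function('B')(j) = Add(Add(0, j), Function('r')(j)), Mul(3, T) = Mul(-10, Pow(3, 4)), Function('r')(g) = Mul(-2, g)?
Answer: 39690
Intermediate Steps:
T = -270 (T = Mul(Rational(1, 3), Mul(-10, Pow(3, 4))) = Mul(Rational(1, 3), Mul(-10, 81)) = Mul(Rational(1, 3), -810) = -270)
Function('B')(j) = Mul(-1, j) (Function('B')(j) = Add(Add(0, j), Mul(-2, j)) = Add(j, Mul(-2, j)) = Mul(-1, j))
Mul(T, Add(Function('B')(Add(3, 0)), O)) = Mul(-270, Add(Mul(-1, Add(3, 0)), -144)) = Mul(-270, Add(Mul(-1, 3), -144)) = Mul(-270, Add(-3, -144)) = Mul(-270, -147) = 39690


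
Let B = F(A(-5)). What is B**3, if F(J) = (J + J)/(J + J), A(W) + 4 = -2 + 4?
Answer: 1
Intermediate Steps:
A(W) = -2 (A(W) = -4 + (-2 + 4) = -4 + 2 = -2)
F(J) = 1 (F(J) = (2*J)/((2*J)) = (2*J)*(1/(2*J)) = 1)
B = 1
B**3 = 1**3 = 1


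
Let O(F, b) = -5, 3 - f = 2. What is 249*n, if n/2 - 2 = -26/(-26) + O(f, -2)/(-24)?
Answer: 6391/4 ≈ 1597.8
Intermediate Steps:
f = 1 (f = 3 - 1*2 = 3 - 2 = 1)
n = 77/12 (n = 4 + 2*(-26/(-26) - 5/(-24)) = 4 + 2*(-26*(-1/26) - 5*(-1/24)) = 4 + 2*(1 + 5/24) = 4 + 2*(29/24) = 4 + 29/12 = 77/12 ≈ 6.4167)
249*n = 249*(77/12) = 6391/4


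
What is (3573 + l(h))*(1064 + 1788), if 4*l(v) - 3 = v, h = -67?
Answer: 10144564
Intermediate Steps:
l(v) = 3/4 + v/4
(3573 + l(h))*(1064 + 1788) = (3573 + (3/4 + (1/4)*(-67)))*(1064 + 1788) = (3573 + (3/4 - 67/4))*2852 = (3573 - 16)*2852 = 3557*2852 = 10144564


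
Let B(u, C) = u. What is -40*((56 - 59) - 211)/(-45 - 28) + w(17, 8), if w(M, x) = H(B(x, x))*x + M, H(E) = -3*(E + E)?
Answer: -35351/73 ≈ -484.26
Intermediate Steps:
H(E) = -6*E
w(M, x) = M - 6*x**2 (w(M, x) = (-6*x)*x + M = -6*x**2 + M = M - 6*x**2)
-40*((56 - 59) - 211)/(-45 - 28) + w(17, 8) = -40*((56 - 59) - 211)/(-45 - 28) + (17 - 6*8**2) = -40*(-3 - 211)/(-73) + (17 - 6*64) = -(-8560)*(-1)/73 + (17 - 384) = -40*214/73 - 367 = -8560/73 - 367 = -35351/73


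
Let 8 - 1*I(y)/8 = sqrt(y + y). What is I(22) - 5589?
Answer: -5525 - 16*sqrt(11) ≈ -5578.1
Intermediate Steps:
I(y) = 64 - 8*sqrt(2)*sqrt(y) (I(y) = 64 - 8*sqrt(y + y) = 64 - 8*sqrt(2)*sqrt(y))
I(22) - 5589 = (64 - 8*sqrt(2)*sqrt(22)) - 5589 = (64 - 16*sqrt(11)) - 5589 = -5525 - 16*sqrt(11)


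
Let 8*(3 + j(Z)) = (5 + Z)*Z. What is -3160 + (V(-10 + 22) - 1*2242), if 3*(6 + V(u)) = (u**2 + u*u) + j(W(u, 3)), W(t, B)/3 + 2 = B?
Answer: -5312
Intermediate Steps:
W(t, B) = -6 + 3*B
j(Z) = -3 + Z*(5 + Z)/8 (j(Z) = -3 + ((5 + Z)*Z)/8 = -3 + (Z*(5 + Z))/8 = -3 + Z*(5 + Z)/8)
V(u) = -6 + 2*u**2/3 (V(u) = -6 + ((u**2 + u*u) + (-3 + (-6 + 3*3)**2/8 + 5*(-6 + 3*3)/8))/3 = -6 + ((u**2 + u**2) + (-3 + (-6 + 9)**2/8 + 5*(-6 + 9)/8))/3 = -6 + (2*u**2 + (-3 + (1/8)*3**2 + (5/8)*3))/3 = -6 + (2*u**2 + (-3 + (1/8)*9 + 15/8))/3 = -6 + (2*u**2 + (-3 + 9/8 + 15/8))/3 = -6 + (2*u**2 + 0)/3 = -6 + (2*u**2)/3 = -6 + 2*u**2/3)
-3160 + (V(-10 + 22) - 1*2242) = -3160 + ((-6 + 2*(-10 + 22)**2/3) - 1*2242) = -3160 + ((-6 + (2/3)*12**2) - 2242) = -3160 + ((-6 + (2/3)*144) - 2242) = -3160 + ((-6 + 96) - 2242) = -3160 + (90 - 2242) = -3160 - 2152 = -5312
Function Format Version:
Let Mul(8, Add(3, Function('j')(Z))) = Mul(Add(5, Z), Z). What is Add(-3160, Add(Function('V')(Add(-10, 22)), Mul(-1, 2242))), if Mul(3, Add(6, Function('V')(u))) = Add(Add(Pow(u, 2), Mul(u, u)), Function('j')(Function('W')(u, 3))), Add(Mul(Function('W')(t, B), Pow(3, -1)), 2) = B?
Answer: -5312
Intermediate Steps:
Function('W')(t, B) = Add(-6, Mul(3, B))
Function('j')(Z) = Add(-3, Mul(Rational(1, 8), Z, Add(5, Z))) (Function('j')(Z) = Add(-3, Mul(Rational(1, 8), Mul(Add(5, Z), Z))) = Add(-3, Mul(Rational(1, 8), Mul(Z, Add(5, Z)))) = Add(-3, Mul(Rational(1, 8), Z, Add(5, Z))))
Function('V')(u) = Add(-6, Mul(Rational(2, 3), Pow(u, 2))) (Function('V')(u) = Add(-6, Mul(Rational(1, 3), Add(Add(Pow(u, 2), Mul(u, u)), Add(-3, Mul(Rational(1, 8), Pow(Add(-6, Mul(3, 3)), 2)), Mul(Rational(5, 8), Add(-6, Mul(3, 3))))))) = Add(-6, Mul(Rational(1, 3), Add(Add(Pow(u, 2), Pow(u, 2)), Add(-3, Mul(Rational(1, 8), Pow(Add(-6, 9), 2)), Mul(Rational(5, 8), Add(-6, 9)))))) = Add(-6, Mul(Rational(1, 3), Add(Mul(2, Pow(u, 2)), Add(-3, Mul(Rational(1, 8), Pow(3, 2)), Mul(Rational(5, 8), 3))))) = Add(-6, Mul(Rational(1, 3), Add(Mul(2, Pow(u, 2)), Add(-3, Mul(Rational(1, 8), 9), Rational(15, 8))))) = Add(-6, Mul(Rational(1, 3), Add(Mul(2, Pow(u, 2)), Add(-3, Rational(9, 8), Rational(15, 8))))) = Add(-6, Mul(Rational(1, 3), Add(Mul(2, Pow(u, 2)), 0))) = Add(-6, Mul(Rational(1, 3), Mul(2, Pow(u, 2)))) = Add(-6, Mul(Rational(2, 3), Pow(u, 2))))
Add(-3160, Add(Function('V')(Add(-10, 22)), Mul(-1, 2242))) = Add(-3160, Add(Add(-6, Mul(Rational(2, 3), Pow(Add(-10, 22), 2))), Mul(-1, 2242))) = Add(-3160, Add(Add(-6, Mul(Rational(2, 3), Pow(12, 2))), -2242)) = Add(-3160, Add(Add(-6, Mul(Rational(2, 3), 144)), -2242)) = Add(-3160, Add(Add(-6, 96), -2242)) = Add(-3160, Add(90, -2242)) = Add(-3160, -2152) = -5312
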